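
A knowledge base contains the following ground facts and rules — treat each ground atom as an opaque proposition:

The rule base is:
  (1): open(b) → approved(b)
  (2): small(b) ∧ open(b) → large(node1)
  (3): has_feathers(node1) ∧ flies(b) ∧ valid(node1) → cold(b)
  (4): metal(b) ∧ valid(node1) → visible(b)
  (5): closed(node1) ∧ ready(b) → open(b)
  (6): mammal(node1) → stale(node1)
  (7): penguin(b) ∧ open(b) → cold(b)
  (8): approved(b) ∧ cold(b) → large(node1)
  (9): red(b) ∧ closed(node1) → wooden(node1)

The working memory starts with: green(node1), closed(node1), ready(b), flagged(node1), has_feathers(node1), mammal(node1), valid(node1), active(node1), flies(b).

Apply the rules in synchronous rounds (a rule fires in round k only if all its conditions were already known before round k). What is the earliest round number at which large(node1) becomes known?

Round 1: (3) [has_feathers(node1) ∧ flies(b) ∧ valid(node1) → cold(b)]; (5) [closed(node1) ∧ ready(b) → open(b)]; (6) [mammal(node1) → stale(node1)]. New: cold(b), open(b), stale(node1).
Round 2: (1) [open(b) → approved(b)]. New: approved(b).
Round 3: (8) [approved(b) ∧ cold(b) → large(node1)]. New: large(node1).
large(node1) first appears in round 3.

3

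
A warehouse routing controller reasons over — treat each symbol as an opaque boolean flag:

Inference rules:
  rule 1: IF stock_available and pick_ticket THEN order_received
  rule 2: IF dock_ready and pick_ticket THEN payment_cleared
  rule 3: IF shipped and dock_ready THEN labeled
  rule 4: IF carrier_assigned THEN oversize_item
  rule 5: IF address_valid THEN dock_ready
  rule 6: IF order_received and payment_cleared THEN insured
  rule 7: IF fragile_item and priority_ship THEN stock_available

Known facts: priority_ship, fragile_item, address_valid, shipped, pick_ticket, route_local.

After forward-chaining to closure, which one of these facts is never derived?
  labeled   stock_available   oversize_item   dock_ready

Round 1: rule 5 [IF address_valid THEN dock_ready]; rule 7 [IF fragile_item and priority_ship THEN stock_available]. Adds dock_ready, stock_available.
Round 2: rule 1 [IF stock_available and pick_ticket THEN order_received]; rule 2 [IF dock_ready and pick_ticket THEN payment_cleared]; rule 3 [IF shipped and dock_ready THEN labeled]. Adds order_received, payment_cleared, labeled.
Round 3: rule 6 [IF order_received and payment_cleared THEN insured]. Adds insured.
Derived: stock_available (round 1), dock_ready (round 1), labeled (round 2). oversize_item never appears in any round.

oversize_item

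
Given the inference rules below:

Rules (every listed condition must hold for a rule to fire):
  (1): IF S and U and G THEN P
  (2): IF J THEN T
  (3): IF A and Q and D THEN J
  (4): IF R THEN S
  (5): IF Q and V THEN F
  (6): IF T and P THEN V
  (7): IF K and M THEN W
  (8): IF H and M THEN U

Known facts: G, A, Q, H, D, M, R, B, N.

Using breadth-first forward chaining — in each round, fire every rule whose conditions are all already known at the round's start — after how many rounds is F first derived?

4

Round 1 — (3), (4), (8), derive J, S, U.
Round 2 — (1), (2), derive P, T.
Round 3 — (6), derive V.
Round 4 — (5), derive F.
F first appears in round 4.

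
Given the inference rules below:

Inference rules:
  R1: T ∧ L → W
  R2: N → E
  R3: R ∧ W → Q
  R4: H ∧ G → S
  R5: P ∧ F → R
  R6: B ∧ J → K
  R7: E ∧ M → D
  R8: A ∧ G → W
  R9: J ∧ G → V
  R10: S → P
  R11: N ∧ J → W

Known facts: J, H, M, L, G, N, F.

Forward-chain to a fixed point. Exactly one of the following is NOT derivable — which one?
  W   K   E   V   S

[1] R2 [N → E]; R4 [H ∧ G → S]; R9 [J ∧ G → V]; R11 [N ∧ J → W]. ⇒ new: E, S, V, W.
[2] R7 [E ∧ M → D]; R10 [S → P]. ⇒ new: D, P.
[3] R5 [P ∧ F → R]. ⇒ new: R.
[4] R3 [R ∧ W → Q]. ⇒ new: Q.
Derived: E (round 1), S (round 1), V (round 1), W (round 1). K never appears in any round.

K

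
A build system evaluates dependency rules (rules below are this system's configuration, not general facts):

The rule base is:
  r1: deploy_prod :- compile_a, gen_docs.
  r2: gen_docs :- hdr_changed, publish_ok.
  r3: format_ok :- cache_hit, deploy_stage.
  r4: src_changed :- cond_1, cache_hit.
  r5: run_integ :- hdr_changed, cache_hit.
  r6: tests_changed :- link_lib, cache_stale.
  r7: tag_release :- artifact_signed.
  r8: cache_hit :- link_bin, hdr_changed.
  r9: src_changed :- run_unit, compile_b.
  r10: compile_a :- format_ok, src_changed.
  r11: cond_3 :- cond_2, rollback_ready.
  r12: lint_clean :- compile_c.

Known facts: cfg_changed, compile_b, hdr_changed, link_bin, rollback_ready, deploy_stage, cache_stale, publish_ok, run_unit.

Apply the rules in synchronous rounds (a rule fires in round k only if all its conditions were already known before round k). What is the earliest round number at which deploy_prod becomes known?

4

Round 1 — r2, r8, r9, derive gen_docs, cache_hit, src_changed.
Round 2 — r3, r5, derive format_ok, run_integ.
Round 3 — r10, derive compile_a.
Round 4 — r1, derive deploy_prod.
deploy_prod first appears in round 4.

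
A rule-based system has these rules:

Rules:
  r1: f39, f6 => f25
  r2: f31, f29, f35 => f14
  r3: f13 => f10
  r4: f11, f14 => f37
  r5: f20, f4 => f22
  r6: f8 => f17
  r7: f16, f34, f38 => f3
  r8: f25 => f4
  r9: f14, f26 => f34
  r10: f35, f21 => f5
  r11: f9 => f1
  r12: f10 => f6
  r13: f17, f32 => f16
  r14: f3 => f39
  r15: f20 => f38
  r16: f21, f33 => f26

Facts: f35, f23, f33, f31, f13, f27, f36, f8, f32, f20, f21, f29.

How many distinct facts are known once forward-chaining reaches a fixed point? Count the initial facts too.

Round 1: r2 [f31, f29, f35 => f14]; r3 [f13 => f10]; r6 [f8 => f17]; r10 [f35, f21 => f5]; r15 [f20 => f38]; r16 [f21, f33 => f26]. New: f14, f10, f17, f5, f38, f26.
Round 2: r9 [f14, f26 => f34]; r12 [f10 => f6]; r13 [f17, f32 => f16]. New: f34, f6, f16.
Round 3: r7 [f16, f34, f38 => f3]. New: f3.
Round 4: r14 [f3 => f39]. New: f39.
Round 5: r1 [f39, f6 => f25]. New: f25.
Round 6: r8 [f25 => f4]. New: f4.
Round 7: r5 [f20, f4 => f22]. New: f22.
Closure: {f10, f13, f14, f16, f17, f20, f21, f22, f23, f25, f26, f27, f29, f3, f31, f32, f33, f34, f35, f36, f38, f39, f4, f5, f6, f8} — 26 facts.

26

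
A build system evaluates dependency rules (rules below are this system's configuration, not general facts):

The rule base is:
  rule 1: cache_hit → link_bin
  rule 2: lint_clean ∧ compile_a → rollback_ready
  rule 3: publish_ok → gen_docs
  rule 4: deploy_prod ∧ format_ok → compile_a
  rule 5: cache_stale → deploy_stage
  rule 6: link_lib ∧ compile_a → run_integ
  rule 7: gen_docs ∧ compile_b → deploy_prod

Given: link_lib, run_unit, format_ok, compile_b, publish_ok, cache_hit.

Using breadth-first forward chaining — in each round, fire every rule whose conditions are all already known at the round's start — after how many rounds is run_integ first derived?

4

[1] rule 1 [cache_hit → link_bin]; rule 3 [publish_ok → gen_docs]. ⇒ new: link_bin, gen_docs.
[2] rule 7 [gen_docs ∧ compile_b → deploy_prod]. ⇒ new: deploy_prod.
[3] rule 4 [deploy_prod ∧ format_ok → compile_a]. ⇒ new: compile_a.
[4] rule 6 [link_lib ∧ compile_a → run_integ]. ⇒ new: run_integ.
run_integ first appears in round 4.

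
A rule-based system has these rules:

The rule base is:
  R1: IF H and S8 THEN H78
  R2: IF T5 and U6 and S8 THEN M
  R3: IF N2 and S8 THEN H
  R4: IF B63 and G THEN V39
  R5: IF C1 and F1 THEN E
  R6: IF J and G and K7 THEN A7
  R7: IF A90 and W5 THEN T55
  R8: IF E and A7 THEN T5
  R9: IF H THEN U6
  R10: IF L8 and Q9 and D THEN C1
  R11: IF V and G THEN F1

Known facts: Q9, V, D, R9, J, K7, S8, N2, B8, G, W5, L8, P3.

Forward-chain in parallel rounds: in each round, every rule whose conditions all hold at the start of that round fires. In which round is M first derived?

Round 1: R3 [IF N2 and S8 THEN H]; R6 [IF J and G and K7 THEN A7]; R10 [IF L8 and Q9 and D THEN C1]; R11 [IF V and G THEN F1]. New: H, A7, C1, F1.
Round 2: R1 [IF H and S8 THEN H78]; R5 [IF C1 and F1 THEN E]; R9 [IF H THEN U6]. New: H78, E, U6.
Round 3: R8 [IF E and A7 THEN T5]. New: T5.
Round 4: R2 [IF T5 and U6 and S8 THEN M]. New: M.
M first appears in round 4.

4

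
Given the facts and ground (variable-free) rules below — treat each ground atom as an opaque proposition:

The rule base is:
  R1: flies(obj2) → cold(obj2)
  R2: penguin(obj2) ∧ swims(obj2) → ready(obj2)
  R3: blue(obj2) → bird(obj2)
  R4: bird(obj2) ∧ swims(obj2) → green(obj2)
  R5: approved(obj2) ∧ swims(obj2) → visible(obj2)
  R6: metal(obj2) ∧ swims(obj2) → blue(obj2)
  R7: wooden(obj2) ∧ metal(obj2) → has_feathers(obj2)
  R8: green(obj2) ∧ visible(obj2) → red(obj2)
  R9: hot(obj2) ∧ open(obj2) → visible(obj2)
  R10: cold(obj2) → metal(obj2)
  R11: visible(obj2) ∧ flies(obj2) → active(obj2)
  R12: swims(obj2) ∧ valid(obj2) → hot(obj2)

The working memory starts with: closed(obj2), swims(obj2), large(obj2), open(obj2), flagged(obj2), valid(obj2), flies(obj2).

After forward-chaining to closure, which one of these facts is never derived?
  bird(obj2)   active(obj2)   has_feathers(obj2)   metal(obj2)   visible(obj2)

Round 1: R1 [flies(obj2) → cold(obj2)]; R12 [swims(obj2) ∧ valid(obj2) → hot(obj2)]. Adds cold(obj2), hot(obj2).
Round 2: R9 [hot(obj2) ∧ open(obj2) → visible(obj2)]; R10 [cold(obj2) → metal(obj2)]. Adds visible(obj2), metal(obj2).
Round 3: R6 [metal(obj2) ∧ swims(obj2) → blue(obj2)]; R11 [visible(obj2) ∧ flies(obj2) → active(obj2)]. Adds blue(obj2), active(obj2).
Round 4: R3 [blue(obj2) → bird(obj2)]. Adds bird(obj2).
Round 5: R4 [bird(obj2) ∧ swims(obj2) → green(obj2)]. Adds green(obj2).
Round 6: R8 [green(obj2) ∧ visible(obj2) → red(obj2)]. Adds red(obj2).
Derived: bird(obj2) (round 4), visible(obj2) (round 2), active(obj2) (round 3), metal(obj2) (round 2). has_feathers(obj2) never appears in any round.

has_feathers(obj2)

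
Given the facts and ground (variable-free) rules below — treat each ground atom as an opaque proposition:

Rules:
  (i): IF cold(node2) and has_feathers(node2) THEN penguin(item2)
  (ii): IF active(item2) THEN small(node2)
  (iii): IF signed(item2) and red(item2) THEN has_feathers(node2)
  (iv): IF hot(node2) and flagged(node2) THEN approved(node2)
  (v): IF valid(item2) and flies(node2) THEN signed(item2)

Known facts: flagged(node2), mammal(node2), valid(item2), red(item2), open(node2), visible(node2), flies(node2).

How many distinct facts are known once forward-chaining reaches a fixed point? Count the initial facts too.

Round 1 fires (v), giving signed(item2).
Round 2 fires (iii), giving has_feathers(node2).
Closure: {flagged(node2), flies(node2), has_feathers(node2), mammal(node2), open(node2), red(item2), signed(item2), valid(item2), visible(node2)} — 9 facts.

9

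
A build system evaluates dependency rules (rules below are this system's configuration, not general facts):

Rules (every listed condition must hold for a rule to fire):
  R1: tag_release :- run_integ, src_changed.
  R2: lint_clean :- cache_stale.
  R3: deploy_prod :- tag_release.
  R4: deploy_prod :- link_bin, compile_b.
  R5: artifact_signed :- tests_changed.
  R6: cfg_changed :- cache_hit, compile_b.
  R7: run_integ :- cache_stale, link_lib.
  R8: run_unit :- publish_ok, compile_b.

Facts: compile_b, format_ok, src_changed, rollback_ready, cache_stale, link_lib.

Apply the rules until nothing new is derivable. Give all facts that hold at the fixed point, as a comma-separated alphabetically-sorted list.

Round 1 — R2, R7, derive lint_clean, run_integ.
Round 2 — R1, derive tag_release.
Round 3 — R3, derive deploy_prod.

cache_stale, compile_b, deploy_prod, format_ok, link_lib, lint_clean, rollback_ready, run_integ, src_changed, tag_release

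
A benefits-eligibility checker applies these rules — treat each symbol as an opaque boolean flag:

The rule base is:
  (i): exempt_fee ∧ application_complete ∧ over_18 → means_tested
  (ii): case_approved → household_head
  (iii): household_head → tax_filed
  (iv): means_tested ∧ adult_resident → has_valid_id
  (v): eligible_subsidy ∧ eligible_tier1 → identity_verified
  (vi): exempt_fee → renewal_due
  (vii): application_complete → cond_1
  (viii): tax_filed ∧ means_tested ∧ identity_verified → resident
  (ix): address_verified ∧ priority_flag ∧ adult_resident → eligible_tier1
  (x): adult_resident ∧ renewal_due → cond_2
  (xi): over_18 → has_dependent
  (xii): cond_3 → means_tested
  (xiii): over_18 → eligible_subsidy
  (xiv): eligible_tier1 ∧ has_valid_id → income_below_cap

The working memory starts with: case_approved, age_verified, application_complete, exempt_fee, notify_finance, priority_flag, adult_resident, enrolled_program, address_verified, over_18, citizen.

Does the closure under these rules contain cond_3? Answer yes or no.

no

Round 1 — (i), (ii), (vi), (vii), (ix), (xi), (xiii), derive means_tested, household_head, renewal_due, cond_1, eligible_tier1, has_dependent, eligible_subsidy.
Round 2 — (iii), (iv), (v), (x), derive tax_filed, has_valid_id, identity_verified, cond_2.
Round 3 — (viii), (xiv), derive resident, income_below_cap.
Fixed point reached. No rule has cond_3 as a consequent, and it is not given.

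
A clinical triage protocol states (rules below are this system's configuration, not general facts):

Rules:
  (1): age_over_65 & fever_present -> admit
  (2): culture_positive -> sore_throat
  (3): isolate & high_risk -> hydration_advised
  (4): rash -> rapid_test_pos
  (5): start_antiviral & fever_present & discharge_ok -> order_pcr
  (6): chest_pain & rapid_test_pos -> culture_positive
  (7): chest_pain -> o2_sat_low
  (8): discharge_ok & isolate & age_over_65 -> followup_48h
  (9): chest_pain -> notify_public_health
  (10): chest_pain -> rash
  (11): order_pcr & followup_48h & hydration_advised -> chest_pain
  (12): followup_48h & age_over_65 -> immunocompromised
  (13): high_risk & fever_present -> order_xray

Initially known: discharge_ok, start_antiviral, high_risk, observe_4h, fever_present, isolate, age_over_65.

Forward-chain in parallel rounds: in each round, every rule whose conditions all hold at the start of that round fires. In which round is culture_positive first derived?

Round 1: (1) [age_over_65 & fever_present -> admit]; (3) [isolate & high_risk -> hydration_advised]; (5) [start_antiviral & fever_present & discharge_ok -> order_pcr]; (8) [discharge_ok & isolate & age_over_65 -> followup_48h]; (13) [high_risk & fever_present -> order_xray]. New: admit, hydration_advised, order_pcr, followup_48h, order_xray.
Round 2: (11) [order_pcr & followup_48h & hydration_advised -> chest_pain]; (12) [followup_48h & age_over_65 -> immunocompromised]. New: chest_pain, immunocompromised.
Round 3: (7) [chest_pain -> o2_sat_low]; (9) [chest_pain -> notify_public_health]; (10) [chest_pain -> rash]. New: o2_sat_low, notify_public_health, rash.
Round 4: (4) [rash -> rapid_test_pos]. New: rapid_test_pos.
Round 5: (6) [chest_pain & rapid_test_pos -> culture_positive]. New: culture_positive.
culture_positive first appears in round 5.

5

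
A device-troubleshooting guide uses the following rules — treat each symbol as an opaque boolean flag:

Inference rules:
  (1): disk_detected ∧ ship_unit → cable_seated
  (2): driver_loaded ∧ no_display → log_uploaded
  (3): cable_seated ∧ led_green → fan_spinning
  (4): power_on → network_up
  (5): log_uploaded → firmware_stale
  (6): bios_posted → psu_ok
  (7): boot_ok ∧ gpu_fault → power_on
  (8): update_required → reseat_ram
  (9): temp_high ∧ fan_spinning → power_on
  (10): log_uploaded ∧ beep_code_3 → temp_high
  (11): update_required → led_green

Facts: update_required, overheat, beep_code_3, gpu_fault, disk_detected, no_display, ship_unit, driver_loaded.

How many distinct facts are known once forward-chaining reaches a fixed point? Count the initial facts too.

Round 1 fires (1), (2), (8), (11), giving cable_seated, log_uploaded, reseat_ram, led_green.
Round 2 fires (3), (5), (10), giving fan_spinning, firmware_stale, temp_high.
Round 3 fires (9), giving power_on.
Round 4 fires (4), giving network_up.
Closure: {beep_code_3, cable_seated, disk_detected, driver_loaded, fan_spinning, firmware_stale, gpu_fault, led_green, log_uploaded, network_up, no_display, overheat, power_on, reseat_ram, ship_unit, temp_high, update_required} — 17 facts.

17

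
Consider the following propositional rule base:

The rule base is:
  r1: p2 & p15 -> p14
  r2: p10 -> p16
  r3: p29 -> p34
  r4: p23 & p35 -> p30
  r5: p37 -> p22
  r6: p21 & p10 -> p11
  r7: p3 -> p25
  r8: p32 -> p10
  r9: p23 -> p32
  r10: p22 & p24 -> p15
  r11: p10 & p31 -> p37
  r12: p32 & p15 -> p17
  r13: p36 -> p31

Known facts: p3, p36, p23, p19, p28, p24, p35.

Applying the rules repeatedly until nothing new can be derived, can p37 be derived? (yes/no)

yes

[1] r4 [p23 & p35 -> p30]; r7 [p3 -> p25]; r9 [p23 -> p32]; r13 [p36 -> p31]. ⇒ new: p30, p25, p32, p31.
[2] r8 [p32 -> p10]. ⇒ new: p10.
[3] r2 [p10 -> p16]; r11 [p10 & p31 -> p37]. ⇒ new: p16, p37.
[4] r5 [p37 -> p22]. ⇒ new: p22.
[5] r10 [p22 & p24 -> p15]. ⇒ new: p15.
[6] r12 [p32 & p15 -> p17]. ⇒ new: p17.
p37 appears in round 3, so it is derivable.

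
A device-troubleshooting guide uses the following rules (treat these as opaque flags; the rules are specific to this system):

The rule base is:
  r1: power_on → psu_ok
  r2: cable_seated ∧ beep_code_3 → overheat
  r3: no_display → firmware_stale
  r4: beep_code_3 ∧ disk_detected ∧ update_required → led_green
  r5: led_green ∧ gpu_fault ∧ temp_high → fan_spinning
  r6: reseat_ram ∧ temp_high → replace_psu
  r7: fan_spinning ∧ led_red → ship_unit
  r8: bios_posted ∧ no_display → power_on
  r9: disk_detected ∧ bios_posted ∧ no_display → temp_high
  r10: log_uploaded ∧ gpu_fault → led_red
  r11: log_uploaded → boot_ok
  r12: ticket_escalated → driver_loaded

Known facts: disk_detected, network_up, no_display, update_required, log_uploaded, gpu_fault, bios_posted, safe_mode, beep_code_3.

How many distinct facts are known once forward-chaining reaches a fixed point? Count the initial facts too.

18

Round 1 fires r3, r4, r8, r9, r10, r11, giving firmware_stale, led_green, power_on, temp_high, led_red, boot_ok.
Round 2 fires r1, r5, giving psu_ok, fan_spinning.
Round 3 fires r7, giving ship_unit.
Closure: {beep_code_3, bios_posted, boot_ok, disk_detected, fan_spinning, firmware_stale, gpu_fault, led_green, led_red, log_uploaded, network_up, no_display, power_on, psu_ok, safe_mode, ship_unit, temp_high, update_required} — 18 facts.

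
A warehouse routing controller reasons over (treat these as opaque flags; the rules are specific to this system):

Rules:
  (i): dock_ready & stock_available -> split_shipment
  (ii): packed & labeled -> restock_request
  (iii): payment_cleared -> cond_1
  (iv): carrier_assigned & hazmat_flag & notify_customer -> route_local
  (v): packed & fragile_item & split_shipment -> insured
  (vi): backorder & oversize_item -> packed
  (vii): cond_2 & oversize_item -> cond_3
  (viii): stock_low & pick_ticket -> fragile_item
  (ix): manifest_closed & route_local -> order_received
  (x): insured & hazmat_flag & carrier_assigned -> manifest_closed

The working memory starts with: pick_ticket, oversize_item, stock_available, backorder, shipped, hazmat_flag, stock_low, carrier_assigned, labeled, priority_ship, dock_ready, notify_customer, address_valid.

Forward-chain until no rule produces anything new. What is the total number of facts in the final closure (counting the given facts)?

Round 1: (i) [dock_ready & stock_available -> split_shipment]; (iv) [carrier_assigned & hazmat_flag & notify_customer -> route_local]; (vi) [backorder & oversize_item -> packed]; (viii) [stock_low & pick_ticket -> fragile_item]. Adds split_shipment, route_local, packed, fragile_item.
Round 2: (ii) [packed & labeled -> restock_request]; (v) [packed & fragile_item & split_shipment -> insured]. Adds restock_request, insured.
Round 3: (x) [insured & hazmat_flag & carrier_assigned -> manifest_closed]. Adds manifest_closed.
Round 4: (ix) [manifest_closed & route_local -> order_received]. Adds order_received.
Closure: {address_valid, backorder, carrier_assigned, dock_ready, fragile_item, hazmat_flag, insured, labeled, manifest_closed, notify_customer, order_received, oversize_item, packed, pick_ticket, priority_ship, restock_request, route_local, shipped, split_shipment, stock_available, stock_low} — 21 facts.

21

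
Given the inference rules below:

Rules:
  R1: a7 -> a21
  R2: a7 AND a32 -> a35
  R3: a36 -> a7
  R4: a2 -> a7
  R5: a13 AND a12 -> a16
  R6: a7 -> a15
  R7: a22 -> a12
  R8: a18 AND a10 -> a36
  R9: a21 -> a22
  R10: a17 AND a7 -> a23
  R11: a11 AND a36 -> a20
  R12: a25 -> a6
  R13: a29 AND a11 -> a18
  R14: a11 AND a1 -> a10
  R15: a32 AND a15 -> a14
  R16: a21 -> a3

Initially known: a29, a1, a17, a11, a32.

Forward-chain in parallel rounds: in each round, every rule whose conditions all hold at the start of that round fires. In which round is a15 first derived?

[1] R13 [a29 AND a11 -> a18]; R14 [a11 AND a1 -> a10]. ⇒ new: a18, a10.
[2] R8 [a18 AND a10 -> a36]. ⇒ new: a36.
[3] R3 [a36 -> a7]; R11 [a11 AND a36 -> a20]. ⇒ new: a7, a20.
[4] R1 [a7 -> a21]; R2 [a7 AND a32 -> a35]; R6 [a7 -> a15]; R10 [a17 AND a7 -> a23]. ⇒ new: a21, a35, a15, a23.
a15 first appears in round 4.

4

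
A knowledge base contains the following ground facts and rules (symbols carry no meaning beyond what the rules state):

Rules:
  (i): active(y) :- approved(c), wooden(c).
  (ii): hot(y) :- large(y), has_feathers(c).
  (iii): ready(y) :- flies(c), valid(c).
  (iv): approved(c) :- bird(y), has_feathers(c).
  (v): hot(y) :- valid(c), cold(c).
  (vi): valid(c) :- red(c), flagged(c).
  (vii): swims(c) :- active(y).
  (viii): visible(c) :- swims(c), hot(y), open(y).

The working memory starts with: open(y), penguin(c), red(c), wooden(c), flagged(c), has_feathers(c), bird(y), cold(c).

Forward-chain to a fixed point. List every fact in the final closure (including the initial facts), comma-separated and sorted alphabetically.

active(y), approved(c), bird(y), cold(c), flagged(c), has_feathers(c), hot(y), open(y), penguin(c), red(c), swims(c), valid(c), visible(c), wooden(c)

Round 1 fires (iv), (vi), giving approved(c), valid(c).
Round 2 fires (i), (v), giving active(y), hot(y).
Round 3 fires (vii), giving swims(c).
Round 4 fires (viii), giving visible(c).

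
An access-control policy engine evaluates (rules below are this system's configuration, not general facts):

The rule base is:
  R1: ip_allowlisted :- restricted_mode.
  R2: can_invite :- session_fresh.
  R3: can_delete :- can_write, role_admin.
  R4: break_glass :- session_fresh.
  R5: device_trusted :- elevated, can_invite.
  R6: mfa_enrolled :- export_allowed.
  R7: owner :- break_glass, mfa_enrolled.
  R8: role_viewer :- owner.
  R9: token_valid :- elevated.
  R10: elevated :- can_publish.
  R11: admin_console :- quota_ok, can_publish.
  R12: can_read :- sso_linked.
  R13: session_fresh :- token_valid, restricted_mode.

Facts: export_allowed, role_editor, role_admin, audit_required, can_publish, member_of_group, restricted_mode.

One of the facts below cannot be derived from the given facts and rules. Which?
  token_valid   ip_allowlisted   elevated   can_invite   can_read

can_read

Round 1: R1 [ip_allowlisted :- restricted_mode.]; R6 [mfa_enrolled :- export_allowed.]; R10 [elevated :- can_publish.]. New: ip_allowlisted, mfa_enrolled, elevated.
Round 2: R9 [token_valid :- elevated.]. New: token_valid.
Round 3: R13 [session_fresh :- token_valid, restricted_mode.]. New: session_fresh.
Round 4: R2 [can_invite :- session_fresh.]; R4 [break_glass :- session_fresh.]. New: can_invite, break_glass.
Round 5: R5 [device_trusted :- elevated, can_invite.]; R7 [owner :- break_glass, mfa_enrolled.]. New: device_trusted, owner.
Round 6: R8 [role_viewer :- owner.]. New: role_viewer.
Derived: can_invite (round 4), token_valid (round 2), ip_allowlisted (round 1), elevated (round 1). can_read never appears in any round.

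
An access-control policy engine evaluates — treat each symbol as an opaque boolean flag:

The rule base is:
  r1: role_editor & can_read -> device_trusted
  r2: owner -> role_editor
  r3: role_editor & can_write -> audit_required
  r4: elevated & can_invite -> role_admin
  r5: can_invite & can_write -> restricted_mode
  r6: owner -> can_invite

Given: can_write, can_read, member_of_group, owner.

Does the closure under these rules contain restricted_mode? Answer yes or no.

yes

Round 1: r2 [owner -> role_editor]; r6 [owner -> can_invite]. New: role_editor, can_invite.
Round 2: r1 [role_editor & can_read -> device_trusted]; r3 [role_editor & can_write -> audit_required]; r5 [can_invite & can_write -> restricted_mode]. New: device_trusted, audit_required, restricted_mode.
restricted_mode appears in round 2, so it is derivable.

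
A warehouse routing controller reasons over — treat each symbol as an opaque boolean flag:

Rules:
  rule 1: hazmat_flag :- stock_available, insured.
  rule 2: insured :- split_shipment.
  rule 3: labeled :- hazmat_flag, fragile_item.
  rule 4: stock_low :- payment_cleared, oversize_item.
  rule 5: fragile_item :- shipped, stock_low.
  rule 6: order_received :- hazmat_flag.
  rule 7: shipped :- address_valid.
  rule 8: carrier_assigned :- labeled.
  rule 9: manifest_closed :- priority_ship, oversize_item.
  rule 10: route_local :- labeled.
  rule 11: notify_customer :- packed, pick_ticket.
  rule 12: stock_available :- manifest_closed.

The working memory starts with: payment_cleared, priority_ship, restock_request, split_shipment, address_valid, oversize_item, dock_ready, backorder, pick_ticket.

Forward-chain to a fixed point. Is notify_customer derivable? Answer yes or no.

no

Round 1 fires rule 2, rule 4, rule 7, rule 9, giving insured, stock_low, shipped, manifest_closed.
Round 2 fires rule 5, rule 12, giving fragile_item, stock_available.
Round 3 fires rule 1, giving hazmat_flag.
Round 4 fires rule 3, rule 6, giving labeled, order_received.
Round 5 fires rule 8, rule 10, giving carrier_assigned, route_local.
Fixed point reached. notify_customer is concluded only by rule 11; rule 11 needs packed (never derived).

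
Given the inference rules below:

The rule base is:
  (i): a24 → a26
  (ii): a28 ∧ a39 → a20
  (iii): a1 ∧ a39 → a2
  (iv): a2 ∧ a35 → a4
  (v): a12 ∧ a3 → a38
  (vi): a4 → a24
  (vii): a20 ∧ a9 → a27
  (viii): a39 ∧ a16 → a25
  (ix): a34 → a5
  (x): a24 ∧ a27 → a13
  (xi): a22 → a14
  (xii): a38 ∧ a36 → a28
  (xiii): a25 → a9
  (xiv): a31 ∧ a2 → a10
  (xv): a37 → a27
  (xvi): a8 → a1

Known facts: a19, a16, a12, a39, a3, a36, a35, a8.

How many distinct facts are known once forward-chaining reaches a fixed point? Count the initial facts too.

20

Round 1: (v) [a12 ∧ a3 → a38]; (viii) [a39 ∧ a16 → a25]; (xvi) [a8 → a1]. Adds a38, a25, a1.
Round 2: (iii) [a1 ∧ a39 → a2]; (xii) [a38 ∧ a36 → a28]; (xiii) [a25 → a9]. Adds a2, a28, a9.
Round 3: (ii) [a28 ∧ a39 → a20]; (iv) [a2 ∧ a35 → a4]. Adds a20, a4.
Round 4: (vi) [a4 → a24]; (vii) [a20 ∧ a9 → a27]. Adds a24, a27.
Round 5: (i) [a24 → a26]; (x) [a24 ∧ a27 → a13]. Adds a26, a13.
Closure: {a1, a12, a13, a16, a19, a2, a20, a24, a25, a26, a27, a28, a3, a35, a36, a38, a39, a4, a8, a9} — 20 facts.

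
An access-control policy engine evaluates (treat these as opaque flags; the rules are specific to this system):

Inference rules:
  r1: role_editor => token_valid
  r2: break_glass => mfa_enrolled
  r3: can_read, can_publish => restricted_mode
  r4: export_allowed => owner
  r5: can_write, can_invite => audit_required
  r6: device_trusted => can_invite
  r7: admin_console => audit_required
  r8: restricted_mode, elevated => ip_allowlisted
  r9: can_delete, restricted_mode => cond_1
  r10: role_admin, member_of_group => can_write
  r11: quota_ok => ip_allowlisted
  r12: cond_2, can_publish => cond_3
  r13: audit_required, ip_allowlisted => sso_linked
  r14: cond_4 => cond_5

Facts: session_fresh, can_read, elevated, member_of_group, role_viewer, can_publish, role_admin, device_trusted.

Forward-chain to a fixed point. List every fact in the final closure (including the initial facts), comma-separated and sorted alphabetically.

Round 1 fires r3, r6, r10, giving restricted_mode, can_invite, can_write.
Round 2 fires r5, r8, giving audit_required, ip_allowlisted.
Round 3 fires r13, giving sso_linked.

audit_required, can_invite, can_publish, can_read, can_write, device_trusted, elevated, ip_allowlisted, member_of_group, restricted_mode, role_admin, role_viewer, session_fresh, sso_linked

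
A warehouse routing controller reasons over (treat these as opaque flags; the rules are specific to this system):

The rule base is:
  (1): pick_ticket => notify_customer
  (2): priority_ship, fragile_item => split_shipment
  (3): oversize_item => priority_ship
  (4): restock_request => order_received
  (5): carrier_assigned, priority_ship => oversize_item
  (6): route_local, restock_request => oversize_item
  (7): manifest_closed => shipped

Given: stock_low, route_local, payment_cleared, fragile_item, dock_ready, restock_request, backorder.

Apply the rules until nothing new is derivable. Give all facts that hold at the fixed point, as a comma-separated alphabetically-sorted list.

backorder, dock_ready, fragile_item, order_received, oversize_item, payment_cleared, priority_ship, restock_request, route_local, split_shipment, stock_low

Round 1: (4) [restock_request => order_received]; (6) [route_local, restock_request => oversize_item]. Adds order_received, oversize_item.
Round 2: (3) [oversize_item => priority_ship]. Adds priority_ship.
Round 3: (2) [priority_ship, fragile_item => split_shipment]. Adds split_shipment.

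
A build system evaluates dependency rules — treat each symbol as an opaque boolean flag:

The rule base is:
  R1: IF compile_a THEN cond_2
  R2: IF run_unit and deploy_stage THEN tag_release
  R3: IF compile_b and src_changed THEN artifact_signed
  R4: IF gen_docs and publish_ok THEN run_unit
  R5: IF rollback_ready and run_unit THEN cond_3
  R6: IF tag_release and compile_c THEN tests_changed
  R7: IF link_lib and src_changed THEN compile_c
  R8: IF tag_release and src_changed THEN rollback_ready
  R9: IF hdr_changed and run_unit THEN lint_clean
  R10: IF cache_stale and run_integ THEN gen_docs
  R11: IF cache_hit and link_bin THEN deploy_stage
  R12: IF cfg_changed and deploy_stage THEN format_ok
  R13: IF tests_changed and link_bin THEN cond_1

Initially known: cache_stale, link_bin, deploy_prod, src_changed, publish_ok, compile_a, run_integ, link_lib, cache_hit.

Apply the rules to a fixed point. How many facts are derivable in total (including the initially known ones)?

Round 1: R1 [IF compile_a THEN cond_2]; R7 [IF link_lib and src_changed THEN compile_c]; R10 [IF cache_stale and run_integ THEN gen_docs]; R11 [IF cache_hit and link_bin THEN deploy_stage]. New: cond_2, compile_c, gen_docs, deploy_stage.
Round 2: R4 [IF gen_docs and publish_ok THEN run_unit]. New: run_unit.
Round 3: R2 [IF run_unit and deploy_stage THEN tag_release]. New: tag_release.
Round 4: R6 [IF tag_release and compile_c THEN tests_changed]; R8 [IF tag_release and src_changed THEN rollback_ready]. New: tests_changed, rollback_ready.
Round 5: R5 [IF rollback_ready and run_unit THEN cond_3]; R13 [IF tests_changed and link_bin THEN cond_1]. New: cond_3, cond_1.
Closure: {cache_hit, cache_stale, compile_a, compile_c, cond_1, cond_2, cond_3, deploy_prod, deploy_stage, gen_docs, link_bin, link_lib, publish_ok, rollback_ready, run_integ, run_unit, src_changed, tag_release, tests_changed} — 19 facts.

19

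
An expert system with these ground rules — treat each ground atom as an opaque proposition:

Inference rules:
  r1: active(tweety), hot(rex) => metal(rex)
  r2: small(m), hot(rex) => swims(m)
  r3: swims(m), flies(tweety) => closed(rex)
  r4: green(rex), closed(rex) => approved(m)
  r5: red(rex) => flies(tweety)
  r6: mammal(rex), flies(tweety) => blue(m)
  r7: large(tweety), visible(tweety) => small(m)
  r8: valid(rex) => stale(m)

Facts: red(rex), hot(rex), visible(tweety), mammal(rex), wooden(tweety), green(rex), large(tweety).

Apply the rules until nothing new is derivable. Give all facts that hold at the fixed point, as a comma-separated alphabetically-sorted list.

approved(m), blue(m), closed(rex), flies(tweety), green(rex), hot(rex), large(tweety), mammal(rex), red(rex), small(m), swims(m), visible(tweety), wooden(tweety)

Round 1: r5 [red(rex) => flies(tweety)]; r7 [large(tweety), visible(tweety) => small(m)]. Adds flies(tweety), small(m).
Round 2: r2 [small(m), hot(rex) => swims(m)]; r6 [mammal(rex), flies(tweety) => blue(m)]. Adds swims(m), blue(m).
Round 3: r3 [swims(m), flies(tweety) => closed(rex)]. Adds closed(rex).
Round 4: r4 [green(rex), closed(rex) => approved(m)]. Adds approved(m).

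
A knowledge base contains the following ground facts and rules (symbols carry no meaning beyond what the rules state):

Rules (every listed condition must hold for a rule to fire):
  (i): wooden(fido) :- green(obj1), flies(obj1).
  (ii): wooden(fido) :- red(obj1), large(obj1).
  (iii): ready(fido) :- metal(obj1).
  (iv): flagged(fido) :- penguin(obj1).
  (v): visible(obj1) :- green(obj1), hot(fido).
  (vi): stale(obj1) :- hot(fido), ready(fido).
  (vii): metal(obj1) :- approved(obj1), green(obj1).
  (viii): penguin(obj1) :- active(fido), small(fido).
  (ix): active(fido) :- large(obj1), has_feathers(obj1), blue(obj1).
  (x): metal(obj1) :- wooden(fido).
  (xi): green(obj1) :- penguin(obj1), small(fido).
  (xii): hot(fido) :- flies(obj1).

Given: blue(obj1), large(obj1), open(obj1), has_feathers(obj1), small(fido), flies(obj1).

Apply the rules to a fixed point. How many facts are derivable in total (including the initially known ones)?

16

Round 1: (ix) [active(fido) :- large(obj1), has_feathers(obj1), blue(obj1).]; (xii) [hot(fido) :- flies(obj1).]. Adds active(fido), hot(fido).
Round 2: (viii) [penguin(obj1) :- active(fido), small(fido).]. Adds penguin(obj1).
Round 3: (iv) [flagged(fido) :- penguin(obj1).]; (xi) [green(obj1) :- penguin(obj1), small(fido).]. Adds flagged(fido), green(obj1).
Round 4: (i) [wooden(fido) :- green(obj1), flies(obj1).]; (v) [visible(obj1) :- green(obj1), hot(fido).]. Adds wooden(fido), visible(obj1).
Round 5: (x) [metal(obj1) :- wooden(fido).]. Adds metal(obj1).
Round 6: (iii) [ready(fido) :- metal(obj1).]. Adds ready(fido).
Round 7: (vi) [stale(obj1) :- hot(fido), ready(fido).]. Adds stale(obj1).
Closure: {active(fido), blue(obj1), flagged(fido), flies(obj1), green(obj1), has_feathers(obj1), hot(fido), large(obj1), metal(obj1), open(obj1), penguin(obj1), ready(fido), small(fido), stale(obj1), visible(obj1), wooden(fido)} — 16 facts.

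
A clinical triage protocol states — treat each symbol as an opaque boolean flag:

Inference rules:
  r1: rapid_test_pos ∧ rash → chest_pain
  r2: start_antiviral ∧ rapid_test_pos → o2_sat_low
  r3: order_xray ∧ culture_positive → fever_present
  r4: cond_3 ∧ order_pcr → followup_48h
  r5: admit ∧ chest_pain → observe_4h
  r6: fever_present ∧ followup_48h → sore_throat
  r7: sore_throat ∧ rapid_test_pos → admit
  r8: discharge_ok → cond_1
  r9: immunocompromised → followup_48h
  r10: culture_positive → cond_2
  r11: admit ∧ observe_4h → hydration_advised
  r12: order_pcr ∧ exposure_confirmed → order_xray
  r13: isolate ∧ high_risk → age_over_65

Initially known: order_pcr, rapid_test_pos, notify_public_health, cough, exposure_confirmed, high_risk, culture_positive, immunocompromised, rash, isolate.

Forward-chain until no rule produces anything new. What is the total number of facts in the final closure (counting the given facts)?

20

Round 1 fires r1, r9, r10, r12, r13, giving chest_pain, followup_48h, cond_2, order_xray, age_over_65.
Round 2 fires r3, giving fever_present.
Round 3 fires r6, giving sore_throat.
Round 4 fires r7, giving admit.
Round 5 fires r5, giving observe_4h.
Round 6 fires r11, giving hydration_advised.
Closure: {admit, age_over_65, chest_pain, cond_2, cough, culture_positive, exposure_confirmed, fever_present, followup_48h, high_risk, hydration_advised, immunocompromised, isolate, notify_public_health, observe_4h, order_pcr, order_xray, rapid_test_pos, rash, sore_throat} — 20 facts.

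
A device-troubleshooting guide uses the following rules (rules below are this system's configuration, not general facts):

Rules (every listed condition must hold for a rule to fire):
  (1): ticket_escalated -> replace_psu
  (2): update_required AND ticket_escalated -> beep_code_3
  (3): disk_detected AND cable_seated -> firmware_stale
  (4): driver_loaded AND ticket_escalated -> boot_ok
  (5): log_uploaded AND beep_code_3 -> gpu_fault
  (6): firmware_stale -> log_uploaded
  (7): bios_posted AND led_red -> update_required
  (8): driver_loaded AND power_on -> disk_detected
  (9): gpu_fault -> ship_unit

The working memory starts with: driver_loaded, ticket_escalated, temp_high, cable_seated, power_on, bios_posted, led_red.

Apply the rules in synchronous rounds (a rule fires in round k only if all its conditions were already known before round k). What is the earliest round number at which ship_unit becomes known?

Round 1: (1) [ticket_escalated -> replace_psu]; (4) [driver_loaded AND ticket_escalated -> boot_ok]; (7) [bios_posted AND led_red -> update_required]; (8) [driver_loaded AND power_on -> disk_detected]. New: replace_psu, boot_ok, update_required, disk_detected.
Round 2: (2) [update_required AND ticket_escalated -> beep_code_3]; (3) [disk_detected AND cable_seated -> firmware_stale]. New: beep_code_3, firmware_stale.
Round 3: (6) [firmware_stale -> log_uploaded]. New: log_uploaded.
Round 4: (5) [log_uploaded AND beep_code_3 -> gpu_fault]. New: gpu_fault.
Round 5: (9) [gpu_fault -> ship_unit]. New: ship_unit.
ship_unit first appears in round 5.

5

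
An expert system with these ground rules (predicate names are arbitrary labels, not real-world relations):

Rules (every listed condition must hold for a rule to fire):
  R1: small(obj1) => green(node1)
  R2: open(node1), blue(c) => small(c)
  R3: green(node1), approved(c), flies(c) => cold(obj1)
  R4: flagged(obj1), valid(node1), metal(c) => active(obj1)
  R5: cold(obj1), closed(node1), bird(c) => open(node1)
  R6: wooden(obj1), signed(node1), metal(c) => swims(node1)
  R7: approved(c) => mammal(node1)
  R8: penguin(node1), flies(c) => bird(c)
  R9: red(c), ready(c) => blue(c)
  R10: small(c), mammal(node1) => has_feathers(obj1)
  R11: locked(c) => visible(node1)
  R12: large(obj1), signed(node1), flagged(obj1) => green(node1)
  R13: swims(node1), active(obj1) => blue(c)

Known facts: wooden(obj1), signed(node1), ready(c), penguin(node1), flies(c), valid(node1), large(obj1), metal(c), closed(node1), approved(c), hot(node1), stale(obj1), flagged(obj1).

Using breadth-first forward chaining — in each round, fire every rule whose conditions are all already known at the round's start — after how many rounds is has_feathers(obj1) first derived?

5

Round 1: R4 [flagged(obj1), valid(node1), metal(c) => active(obj1)]; R6 [wooden(obj1), signed(node1), metal(c) => swims(node1)]; R7 [approved(c) => mammal(node1)]; R8 [penguin(node1), flies(c) => bird(c)]; R12 [large(obj1), signed(node1), flagged(obj1) => green(node1)]. Adds active(obj1), swims(node1), mammal(node1), bird(c), green(node1).
Round 2: R3 [green(node1), approved(c), flies(c) => cold(obj1)]; R13 [swims(node1), active(obj1) => blue(c)]. Adds cold(obj1), blue(c).
Round 3: R5 [cold(obj1), closed(node1), bird(c) => open(node1)]. Adds open(node1).
Round 4: R2 [open(node1), blue(c) => small(c)]. Adds small(c).
Round 5: R10 [small(c), mammal(node1) => has_feathers(obj1)]. Adds has_feathers(obj1).
has_feathers(obj1) first appears in round 5.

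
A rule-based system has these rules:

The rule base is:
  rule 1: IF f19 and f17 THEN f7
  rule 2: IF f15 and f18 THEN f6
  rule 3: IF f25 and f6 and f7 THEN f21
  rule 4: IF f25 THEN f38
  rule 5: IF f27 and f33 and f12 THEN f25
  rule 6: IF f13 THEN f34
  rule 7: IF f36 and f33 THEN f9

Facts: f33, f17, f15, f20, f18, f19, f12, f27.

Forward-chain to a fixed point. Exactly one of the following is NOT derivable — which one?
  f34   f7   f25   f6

f34

Round 1 fires rule 1, rule 2, rule 5, giving f7, f6, f25.
Round 2 fires rule 3, rule 4, giving f21, f38.
Derived: f7 (round 1), f6 (round 1), f25 (round 1). f34 never appears in any round.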